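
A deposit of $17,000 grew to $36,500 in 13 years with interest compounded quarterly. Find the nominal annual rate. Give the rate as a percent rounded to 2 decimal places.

5.92%

The 52-period growth factor is 36,500/17,000 = 2.14706.
r/4 = 2.14706^(1/52) − 1 ≈ 0.0148027, so r ≈ 4·0.0148027 = 5.92108%.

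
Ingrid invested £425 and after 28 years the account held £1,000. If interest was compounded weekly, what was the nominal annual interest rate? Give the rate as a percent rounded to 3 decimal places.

(1 + r/52)^1456 = 1,000/425 = 2.35294.
1 + r/52 = 2.35294^(1/1456) ≈ 1.000588, so r/52 ≈ 0.000587855.
r ≈ 52·0.000587855 = 3.05685%.

3.057%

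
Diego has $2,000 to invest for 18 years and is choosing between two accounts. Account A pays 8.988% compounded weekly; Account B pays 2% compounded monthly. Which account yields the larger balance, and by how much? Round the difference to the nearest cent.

Account A, by $7,204.50

A: (1 + 0.08988/52)^936 ≈ 5.0351505275, so 2,000 × 5.0351505275 ≈ 10,070.3011.
B: (1 + 0.02/12)^216 ≈ 1.432899957, so 2,000 × 1.432899957 ≈ 2,865.7999.
Difference ≈ 7,204.5011 in favor of A.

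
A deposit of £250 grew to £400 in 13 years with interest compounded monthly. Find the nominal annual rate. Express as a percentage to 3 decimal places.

The 156-period growth factor is 400/250 = 1.6.
r/12 = 1.6^(1/156) − 1 ≈ 0.00301739, so r ≈ 12·0.00301739 = 3.62086%.

3.621%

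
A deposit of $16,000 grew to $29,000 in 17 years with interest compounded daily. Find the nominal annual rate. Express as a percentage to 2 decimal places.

(1 + r/365)^6205 = 29,000/16,000 = 1.8125.
1 + r/365 = 1.8125^(1/6205) ≈ 1.000096, so r/365 ≈ 0.0000958478.
r ≈ 365·0.0000958478 = 3.49844%.

3.50%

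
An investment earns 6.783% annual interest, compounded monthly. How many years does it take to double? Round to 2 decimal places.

(1 + 0.0056525)^(12t) = 2.
12t = ln 2 / ln(1 + 0.0056525) ≈ 0.69315/0.00563658 ≈ 122.9729.
t ≈ 10.2477.

10.25 years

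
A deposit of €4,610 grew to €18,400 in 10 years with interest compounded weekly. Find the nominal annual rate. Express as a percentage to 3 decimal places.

13.860%

(1 + r/52)^520 = 18,400/4,610 = 3.99132.
1 + r/52 = 3.99132^(1/520) ≈ 1.002665, so r/52 ≈ 0.00266532.
r ≈ 52·0.00266532 = 13.85967%.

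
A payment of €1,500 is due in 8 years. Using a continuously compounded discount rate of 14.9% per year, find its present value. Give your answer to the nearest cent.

€455.42

P = A·e^(−rt) = 1,500·e^(−1.192).
e^(−1.192) ≈ 0.3036134296, so P ≈ 455.4201.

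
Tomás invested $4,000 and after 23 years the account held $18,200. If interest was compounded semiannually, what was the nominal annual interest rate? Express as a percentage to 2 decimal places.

(1 + r/2)^46 = 18,200/4,000 = 4.55.
1 + r/2 = 4.55^(1/46) ≈ 1.033486, so r/2 ≈ 0.033486.
r ≈ 2·0.033486 = 6.69720%.

6.70%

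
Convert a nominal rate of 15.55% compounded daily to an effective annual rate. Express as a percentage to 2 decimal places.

EAR = (1 + 15.55%/365)^365 − 1 = (1 + 0.000426027)^365 − 1.
(1 + 0.000426027)^365 ≈ 1.168203, so EAR ≈ 16.82033%.

16.82%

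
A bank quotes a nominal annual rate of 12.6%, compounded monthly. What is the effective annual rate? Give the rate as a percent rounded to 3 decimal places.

13.354%

One year is 12 periods at 0.0105 each: (1 + 0.0105)^12 ≈ 1.133537.
EAR = 1.133537 − 1 ≈ 13.35373%.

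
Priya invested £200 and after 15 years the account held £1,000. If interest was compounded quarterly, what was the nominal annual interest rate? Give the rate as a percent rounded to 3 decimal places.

(1 + r/4)^60 = 1,000/200 = 5.
1 + r/4 = 5^(1/60) ≈ 1.027187, so r/4 ≈ 0.027187.
r ≈ 4·0.027187 = 10.87479%.

10.875%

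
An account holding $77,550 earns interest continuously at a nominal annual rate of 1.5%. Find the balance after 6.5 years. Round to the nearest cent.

$85,492.01

A = P·e^(rt) = 77,550·e^(0.015·6.5) = 77,550·e^0.0975.
e^0.0975 ≈ 1.1024114416, so A ≈ 85,492.0073.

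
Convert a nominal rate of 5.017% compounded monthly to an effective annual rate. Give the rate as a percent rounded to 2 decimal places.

5.13%

EAR = (1 + 5.017%/12)^12 − 1 = (1 + 0.00418083)^12 − 1.
(1 + 0.00418083)^12 ≈ 1.05134, so EAR ≈ 5.13399%.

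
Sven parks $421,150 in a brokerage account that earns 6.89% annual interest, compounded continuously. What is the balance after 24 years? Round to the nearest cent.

A = P·e^(rt) = 421,150·e^(0.0689·24) = 421,150·e^1.6536.
e^1.6536 ≈ 5.225758736313, so A ≈ 2,200,828.2918.

$2,200,828.29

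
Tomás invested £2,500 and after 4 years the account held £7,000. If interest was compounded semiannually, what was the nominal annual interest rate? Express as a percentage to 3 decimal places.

27.470%

The 8-period growth factor is 7,000/2,500 = 2.8.
r/2 = 2.8^(1/8) − 1 ≈ 0.137352, so r ≈ 2·0.137352 = 27.47033%.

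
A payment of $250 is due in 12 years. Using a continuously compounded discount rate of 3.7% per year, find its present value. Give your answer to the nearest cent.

$160.37

P = A·e^(−rt) = 250·e^(−0.444).
e^(−0.444) ≈ 0.641465421, so P ≈ 160.3664.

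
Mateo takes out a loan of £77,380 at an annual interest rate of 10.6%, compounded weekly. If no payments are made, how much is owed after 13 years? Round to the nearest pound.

Periodic rate = 10.6%/52 = 0.00203846; periods = 52·13 = 676.
A = 77,380·(1 + 0.106/52)^676 ≈ 77,380·3.96139963407 ≈ 306,533.1037.

£306,533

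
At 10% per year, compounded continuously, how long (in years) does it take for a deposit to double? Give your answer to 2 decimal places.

e^(0.1t) = 2, so 0.1t = ln 2 ≈ 0.69315.
t ≈ 0.69315/0.1 ≈ 6.9315.

6.93 years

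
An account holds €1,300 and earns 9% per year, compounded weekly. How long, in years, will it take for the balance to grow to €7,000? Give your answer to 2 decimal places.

18.72 years

We need (1 + 0.00173077)^(52t) = 5.3846, so 52t = ln 5.3846 / ln 1.001731 ≈ 973.5569.
t ≈ 973.5569/52 = 18.7222 years.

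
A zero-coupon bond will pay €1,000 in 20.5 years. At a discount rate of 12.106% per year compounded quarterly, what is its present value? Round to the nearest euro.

€87

Growth factor = (1 + 0.030265)^82 ≈ 11.5295829.
P = 1,000/11.5295829 ≈ 86.7334.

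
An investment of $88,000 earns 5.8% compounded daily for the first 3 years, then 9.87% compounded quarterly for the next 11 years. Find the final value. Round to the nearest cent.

$306,079.39

After 3 years at 5.8%: 88,000 × 1.19003911557 ≈ 104,723.4422.
Then 11 years at 9.87%: 104,723.4422 × 2.92273997005 ≈ 306,079.3902.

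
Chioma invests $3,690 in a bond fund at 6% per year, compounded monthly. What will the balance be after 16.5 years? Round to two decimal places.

$9,906.19

Growth factor = (1 + 0.005)^198 ≈ 2.684603968.
A ≈ 3,690 × 2.684603968 ≈ 9,906.1886.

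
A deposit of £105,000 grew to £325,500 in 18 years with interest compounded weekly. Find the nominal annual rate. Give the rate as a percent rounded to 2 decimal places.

The 936-period growth factor is 325,500/105,000 = 3.1.
r/52 = 3.1^(1/936) − 1 ≈ 0.00120949, so r ≈ 52·0.00120949 = 6.28937%.

6.29%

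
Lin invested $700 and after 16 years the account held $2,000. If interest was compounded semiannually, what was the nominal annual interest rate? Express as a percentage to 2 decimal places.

The 32-period growth factor is 2,000/700 = 2.85714.
r/2 = 2.85714^(1/32) − 1 ≈ 0.033351, so r ≈ 2·0.033351 = 6.67020%.

6.67%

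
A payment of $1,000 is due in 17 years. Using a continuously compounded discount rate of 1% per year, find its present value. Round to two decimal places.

P = A·e^(−rt) = 1,000·e^(−0.17).
e^(−0.17) ≈ 0.843664817, so P ≈ 843.6648.

$843.66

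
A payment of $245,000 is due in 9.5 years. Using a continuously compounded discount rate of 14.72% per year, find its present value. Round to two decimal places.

P = A·e^(−rt) = 245,000·e^(−1.3984).
e^(−1.3984) ≈ 0.246991834896, so P ≈ 60,512.9995.

$60,513.00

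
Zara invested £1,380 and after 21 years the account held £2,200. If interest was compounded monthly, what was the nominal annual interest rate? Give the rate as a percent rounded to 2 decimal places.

2.22%

The 252-period growth factor is 2,200/1,380 = 1.5942.
r/12 = 1.5942^(1/252) − 1 ≈ 0.0018524, so r ≈ 12·0.0018524 = 2.22288%.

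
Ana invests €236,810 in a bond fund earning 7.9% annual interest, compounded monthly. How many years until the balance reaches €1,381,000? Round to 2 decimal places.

22.39 years

We need (1 + 0.00658333)^(12t) = 5.8317, so 12t = ln 5.8317 / ln 1.006583 ≈ 268.7245.
t ≈ 268.7245/12 = 22.3937 years.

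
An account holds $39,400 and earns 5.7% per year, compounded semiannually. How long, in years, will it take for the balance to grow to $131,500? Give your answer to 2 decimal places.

We need (1 + 0.0285)^(2t) = 3.3376, so 2t = ln 3.3376 / ln 1.0285 ≈ 42.8890.
t ≈ 42.8890/2 = 21.4445 years.

21.44 years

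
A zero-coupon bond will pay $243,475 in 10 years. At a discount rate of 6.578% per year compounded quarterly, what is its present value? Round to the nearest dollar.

Periodic rate = 6.578%/4 = 0.016445; 40 periods.
P = 243,475/(1 + 0.016445)^40 ≈ 243,475/1.9202393038 ≈ 126,794.0925.

$126,794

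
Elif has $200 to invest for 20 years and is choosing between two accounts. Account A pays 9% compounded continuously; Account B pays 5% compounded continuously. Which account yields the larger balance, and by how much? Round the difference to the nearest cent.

Account A, by $666.27

Account A growth factor: e^(0.09·20) = e^1.8 ≈ 6.049647464; balance ≈ 1,209.9295.
Account B growth factor: e^(0.05·20) = e^1 ≈ 2.71828183; balance ≈ 543.6564.
Account A is larger by 666.2731.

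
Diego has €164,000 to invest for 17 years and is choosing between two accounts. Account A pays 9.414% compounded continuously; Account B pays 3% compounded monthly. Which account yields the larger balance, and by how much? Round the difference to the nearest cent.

A: e^(0.09414·17) = e^1.60038 ≈ 4.95491493437, so 164,000 × 4.95491493437 ≈ 812,606.0492.
B: (1 + 0.0025)^204 ≈ 1.66423167507, so 164,000 × 1.66423167507 ≈ 272,933.9947.
Difference ≈ 539,672.0545 in favor of A.

Account A, by €539,672.05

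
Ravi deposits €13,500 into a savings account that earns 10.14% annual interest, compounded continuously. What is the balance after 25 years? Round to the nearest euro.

A = P·e^(rt) = 13,500·e^(0.1014·25) = 13,500·e^2.535.
e^2.535 ≈ 12.616430848, so A ≈ 170,321.8164.

€170,322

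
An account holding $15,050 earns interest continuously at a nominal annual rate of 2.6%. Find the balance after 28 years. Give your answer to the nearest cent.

$31,167.57

A = P·e^(rt) = 15,050·e^(0.026·28) = 15,050·e^0.728.
e^0.728 ≈ 2.0709345939, so A ≈ 31,167.5656.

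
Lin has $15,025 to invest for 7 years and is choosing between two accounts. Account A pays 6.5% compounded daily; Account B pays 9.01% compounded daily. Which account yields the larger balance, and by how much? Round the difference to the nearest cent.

A: (1 + 0.065/365)^2555 ≈ 1.5761095353, so 15,025 × 1.5761095353 ≈ 23,681.0458.
B: (1 + 0.0901/365)^2555 ≈ 1.8787791336, so 15,025 × 1.8787791336 ≈ 28,228.6565.
Difference ≈ 4,547.6107 in favor of B.

Account B, by $4,547.61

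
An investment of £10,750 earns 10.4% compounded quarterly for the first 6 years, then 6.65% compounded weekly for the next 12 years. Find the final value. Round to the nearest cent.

After 6 years at 10.4%: 10,750 × 1.8515551766 ≈ 19,904.2181.
Then 12 years at 6.65%: 19,904.2181 × 2.219962214 ≈ 44,186.6122.

£44,186.61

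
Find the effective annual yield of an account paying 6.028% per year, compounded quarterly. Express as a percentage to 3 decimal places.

One year is 4 periods at 0.01507 each: (1 + 0.01507)^4 ≈ 1.061656.
EAR = 1.061656 − 1 ≈ 6.16564%.

6.166%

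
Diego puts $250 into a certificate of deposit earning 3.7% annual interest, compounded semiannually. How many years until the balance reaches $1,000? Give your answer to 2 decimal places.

37.81 years

We need (1 + 0.0185)^(2t) = 4, so 2t = ln 4 / ln 1.0185 ≈ 75.6259.
t ≈ 75.6259/2 = 37.8129 years.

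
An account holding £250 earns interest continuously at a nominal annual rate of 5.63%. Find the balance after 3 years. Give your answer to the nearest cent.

A = P·e^(rt) = 250·e^(0.0563·3) = 250·e^0.1689.
e^0.1689 ≈ 1.18400173, so A ≈ 296.0004.

£296.00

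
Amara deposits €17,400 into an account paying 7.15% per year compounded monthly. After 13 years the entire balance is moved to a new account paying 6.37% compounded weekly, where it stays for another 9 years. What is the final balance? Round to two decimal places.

€77,957.29

After 13 years at 7.15%: 17,400 × 2.5262647168 ≈ 43,957.0061.
Then 9 years at 6.37%: 43,957.0061 × 1.7734896162 ≈ 77,957.2938.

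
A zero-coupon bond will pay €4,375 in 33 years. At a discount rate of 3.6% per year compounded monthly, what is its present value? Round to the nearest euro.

Growth factor = (1 + 0.003)^396 ≈ 3.27468459.
P = 4,375/3.27468459 ≈ 1,336.0065.

€1,336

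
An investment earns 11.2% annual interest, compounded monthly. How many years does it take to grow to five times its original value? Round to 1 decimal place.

14.4 years

(1 + 0.00933333)^(12t) = 5.
12t = ln 5 / ln(1 + 0.00933333) ≈ 1.6094/0.00929005 ≈ 173.2432.
t ≈ 14.4369.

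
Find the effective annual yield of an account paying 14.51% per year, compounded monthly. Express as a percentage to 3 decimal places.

One year is 12 periods at 0.0120917 each: (1 + 0.0120917)^12 ≈ 1.155149.
EAR = 1.155149 − 1 ≈ 15.51495%.

15.515%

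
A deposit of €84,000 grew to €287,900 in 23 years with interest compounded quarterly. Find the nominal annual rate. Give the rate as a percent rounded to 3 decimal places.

(1 + r/4)^92 = 287,900/84,000 = 3.42738.
1 + r/4 = 3.42738^(1/92) ≈ 1.013479, so r/4 ≈ 0.0134791.
r ≈ 4·0.0134791 = 5.39165%.

5.392%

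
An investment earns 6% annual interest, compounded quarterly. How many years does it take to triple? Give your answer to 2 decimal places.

18.45 years

(1 + 0.015)^(4t) = 3.
4t = ln 3 / ln(1 + 0.015) ≈ 1.0986/0.0148886 ≈ 73.7888.
t ≈ 18.4472.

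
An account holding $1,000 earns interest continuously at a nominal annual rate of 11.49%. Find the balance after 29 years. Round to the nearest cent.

$27,997.07

A = P·e^(rt) = 1,000·e^(0.1149·29) = 1,000·e^3.3321.
e^3.3321 ≈ 27.997073868, so A ≈ 27,997.0739.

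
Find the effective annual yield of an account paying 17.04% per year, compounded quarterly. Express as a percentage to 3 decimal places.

18.160%

EAR = (1 + 17.04%/4)^4 − 1 = (1 + 0.0426)^4 − 1.
(1 + 0.0426)^4 ≈ 1.181601, so EAR ≈ 18.16011%.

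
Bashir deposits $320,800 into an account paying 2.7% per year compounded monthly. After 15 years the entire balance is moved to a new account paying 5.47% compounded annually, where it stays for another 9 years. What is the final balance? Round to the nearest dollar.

After 15 years at 2.7%: 320,800 × 1.49862055844 ≈ 480,757.4751.
Then 9 years at 5.47%: 480,757.4751 × 1.61495532977 ≈ 776,401.8468.

$776,402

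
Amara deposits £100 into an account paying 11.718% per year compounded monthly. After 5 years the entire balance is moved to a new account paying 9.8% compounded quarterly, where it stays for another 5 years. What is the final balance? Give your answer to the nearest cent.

£290.71

After 5 years at 11.718%: 100 × 1.79150819 ≈ 179.1508.
Then 5 years at 9.8%: 179.1508 × 1.62270381 ≈ 290.7087.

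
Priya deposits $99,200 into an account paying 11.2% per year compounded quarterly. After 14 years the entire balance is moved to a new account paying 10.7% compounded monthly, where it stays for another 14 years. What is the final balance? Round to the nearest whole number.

$2,069,264

After 14 years at 11.2%: 99,200 × 4.694771082951 ≈ 465,721.2914.
Then 14 years at 10.7%: 465,721.2914 × 4.44313786649 ≈ 2,069,263.9052.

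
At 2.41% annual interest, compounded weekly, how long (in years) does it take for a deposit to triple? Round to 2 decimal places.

45.60 years

(1 + 0.000463462)^(52t) = 3.
52t = ln 3 / ln(1 + 0.000463462) ≈ 1.0986/0.000463354 ≈ 2370.9990.
t ≈ 45.5961.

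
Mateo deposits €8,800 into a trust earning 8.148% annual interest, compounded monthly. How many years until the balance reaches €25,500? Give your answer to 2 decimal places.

We need (1 + 0.00679)^(12t) = 2.8977, so 12t = ln 2.8977 / ln 1.00679 ≈ 157.2216.
t ≈ 157.2216/12 = 13.1018 years.

13.10 years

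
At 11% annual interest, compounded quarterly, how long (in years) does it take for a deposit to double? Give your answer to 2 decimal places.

6.39 years

(1 + 0.0275)^(4t) = 2.
4t = ln 2 / ln(1 + 0.0275) ≈ 0.69315/0.0271287 ≈ 25.5504.
t ≈ 6.3876.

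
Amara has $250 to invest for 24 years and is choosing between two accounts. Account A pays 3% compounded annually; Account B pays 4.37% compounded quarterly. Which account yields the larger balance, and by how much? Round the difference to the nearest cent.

Account B, by $201.31

A: (1 + 0.03)^24 ≈ 2.03279411, so 250 × 2.03279411 ≈ 508.1985.
B: (1 + 0.010925)^96 ≈ 2.83803615, so 250 × 2.83803615 ≈ 709.5090.
Difference ≈ 201.3105 in favor of B.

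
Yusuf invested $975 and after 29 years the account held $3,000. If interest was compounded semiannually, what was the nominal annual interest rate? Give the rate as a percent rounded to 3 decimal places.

3.913%

The 58-period growth factor is 3,000/975 = 3.07692.
r/2 = 3.07692^(1/58) − 1 ≈ 0.0195671, so r ≈ 2·0.0195671 = 3.91342%.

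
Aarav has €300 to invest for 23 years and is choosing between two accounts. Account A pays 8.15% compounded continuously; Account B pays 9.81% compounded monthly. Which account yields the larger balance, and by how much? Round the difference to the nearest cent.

Account A growth factor: e^(0.0815·23) = e^1.8745 ≈ 6.517559526; balance ≈ 1,955.2679.
Account B growth factor: (1 + 0.008175)^276 ≈ 9.460519821; balance ≈ 2,838.1559.
Account B is larger by 882.8881.

Account B, by €882.89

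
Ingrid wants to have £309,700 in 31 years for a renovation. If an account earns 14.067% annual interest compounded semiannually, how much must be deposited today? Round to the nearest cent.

£4,578.45

Periodic rate = 14.067%/2 = 0.070335; 62 periods.
P = 309,700/(1 + 0.070335)^62 ≈ 309,700/67.6430342809 ≈ 4,578.4463.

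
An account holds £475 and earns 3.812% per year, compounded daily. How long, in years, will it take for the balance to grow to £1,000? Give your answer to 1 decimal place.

(1 + 0.000104438)^(365t) = 1,000/475 = 2.1053.
365t·ln(1 + 0.000104438) = ln(2.1053); 365t = 0.74444/0.000104433 ≈ 7128.4093.
t ≈ 19.5299 years.

19.5 years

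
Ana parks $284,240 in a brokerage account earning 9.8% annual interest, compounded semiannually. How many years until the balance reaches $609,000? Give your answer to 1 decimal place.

8.0 years

We need (1 + 0.049)^(2t) = 2.1426, so 2t = ln 2.1426 / ln 1.049 ≈ 15.9290.
t ≈ 15.9290/2 = 7.9645 years.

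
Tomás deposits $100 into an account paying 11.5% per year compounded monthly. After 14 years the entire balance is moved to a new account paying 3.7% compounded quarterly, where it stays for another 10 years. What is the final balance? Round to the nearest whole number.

$718

After 14 years at 11.5%: 100 × 4.96460805 ≈ 496.4608.
Then 10 years at 3.7%: 496.4608 × 1.44527444 ≈ 717.5221.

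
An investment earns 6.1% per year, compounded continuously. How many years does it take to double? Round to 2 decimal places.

11.36 years

e^(0.061t) = 2, so 0.061t = ln 2 ≈ 0.69315.
t ≈ 0.69315/0.061 ≈ 11.3631.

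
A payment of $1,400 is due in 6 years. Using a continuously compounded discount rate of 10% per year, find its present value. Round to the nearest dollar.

P = A·e^(−rt) = 1,400·e^(−0.6).
e^(−0.6) ≈ 0.5488116361, so P ≈ 768.3363.

$768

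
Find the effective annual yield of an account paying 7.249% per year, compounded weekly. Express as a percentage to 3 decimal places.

7.513%

EAR = (1 + 7.249%/52)^52 − 1 = (1 + 0.00139404)^52 − 1.
(1 + 0.00139404)^52 ≈ 1.075128, so EAR ≈ 7.51278%.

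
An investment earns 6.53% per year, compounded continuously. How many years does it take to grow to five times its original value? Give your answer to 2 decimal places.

e^(0.0653t) = 5, so 0.0653t = ln 5 ≈ 1.6094.
t ≈ 1.6094/0.0653 ≈ 24.6468.

24.65 years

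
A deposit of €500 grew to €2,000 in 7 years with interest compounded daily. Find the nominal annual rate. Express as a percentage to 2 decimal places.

19.81%

(1 + r/365)^2555 = 2,000/500 = 4.
1 + r/365 = 4^(1/2555) ≈ 1.000543, so r/365 ≈ 0.000542728.
r ≈ 365·0.000542728 = 19.80958%.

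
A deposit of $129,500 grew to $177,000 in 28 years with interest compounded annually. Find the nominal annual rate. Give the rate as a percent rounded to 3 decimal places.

(1 + r)^28 = 177,000/129,500 = 1.3668.
1 + r = 1.3668^(1/28) ≈ 1.011222, so r ≈ 0.0112221.
r ≈ 1.12221%.

1.122%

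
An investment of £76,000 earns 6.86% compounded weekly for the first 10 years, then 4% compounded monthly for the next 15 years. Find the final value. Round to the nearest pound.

£274,591

Phase 1: 76,000·(1 + 0.0686/52)^520 ≈ 150,849.2874.
Phase 2: 150,849.2874·(1 + 0.04/12)^180 ≈ 274,591.2033.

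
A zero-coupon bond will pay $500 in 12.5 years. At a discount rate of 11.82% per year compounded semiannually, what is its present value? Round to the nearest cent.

Growth factor = (1 + 0.0591)^25 ≈ 4.20169188.
P = 500/4.20169188 ≈ 118.9997.

$119.00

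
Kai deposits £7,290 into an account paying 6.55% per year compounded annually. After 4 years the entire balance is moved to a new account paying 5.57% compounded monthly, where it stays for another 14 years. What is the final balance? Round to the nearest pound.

£20,456

Phase 1: 7,290·(1 + 0.0655)^4 ≈ 9,395.9640.
Phase 2: 9,395.9640·(1 + 0.0557/12)^168 ≈ 20,455.9958.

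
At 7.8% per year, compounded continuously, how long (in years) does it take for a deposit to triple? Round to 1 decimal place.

e^(0.078t) = 3, so 0.078t = ln 3 ≈ 1.0986.
t ≈ 1.0986/0.078 ≈ 14.0848.

14.1 years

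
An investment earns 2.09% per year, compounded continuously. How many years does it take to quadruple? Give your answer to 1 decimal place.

e^(0.0209t) = 4, so 0.0209t = ln 4 ≈ 1.3863.
t ≈ 1.3863/0.0209 ≈ 66.3299.

66.3 years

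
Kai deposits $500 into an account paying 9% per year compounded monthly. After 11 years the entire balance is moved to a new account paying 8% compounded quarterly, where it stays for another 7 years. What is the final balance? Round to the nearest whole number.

$2,334

After 11 years at 9%: 500 × 2.681311281 ≈ 1,340.6556.
Then 7 years at 8%: 1,340.6556 × 1.741024206 ≈ 2,334.1139.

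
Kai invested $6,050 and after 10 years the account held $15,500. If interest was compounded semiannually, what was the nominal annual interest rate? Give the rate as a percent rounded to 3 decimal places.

(1 + r/2)^20 = 15,500/6,050 = 2.56198.
1 + r/2 = 2.56198^(1/20) ≈ 1.048163, so r/2 ≈ 0.048163.
r ≈ 2·0.048163 = 9.63260%.

9.633%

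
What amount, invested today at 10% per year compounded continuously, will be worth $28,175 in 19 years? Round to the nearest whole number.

$4,214

P = A·e^(−rt) = 28,175·e^(−1.9).
e^(−1.9) ≈ 0.14956861922, so P ≈ 4,214.0958.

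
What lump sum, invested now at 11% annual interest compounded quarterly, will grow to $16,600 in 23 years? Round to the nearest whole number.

Growth factor = (1 + 0.0275)^92 ≈ 12.131888506.
P = 16,600/12.131888506 ≈ 1,368.2948.

$1,368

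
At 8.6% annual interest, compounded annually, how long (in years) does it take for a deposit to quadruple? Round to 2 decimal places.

(1 + 0.086)^t = 4.
t = ln 4 / ln(1 + 0.086) ≈ 1.3863/0.0825012 ≈ 16.8033.

16.80 years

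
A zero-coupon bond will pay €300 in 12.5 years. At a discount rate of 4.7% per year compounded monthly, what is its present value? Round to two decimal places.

€166.91

Growth factor = (1 + 0.047/12)^150 ≈ 1.79742031.
P = 300/1.79742031 ≈ 166.9059.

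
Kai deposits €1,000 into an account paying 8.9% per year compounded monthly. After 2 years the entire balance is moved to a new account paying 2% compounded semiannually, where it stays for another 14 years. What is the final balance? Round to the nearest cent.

€1,577.68

Phase 1: 1,000·(1 + 0.089/12)^24 ≈ 1,194.0408.
Phase 2: 1,194.0408·(1 + 0.01)^28 ≈ 1,577.6753.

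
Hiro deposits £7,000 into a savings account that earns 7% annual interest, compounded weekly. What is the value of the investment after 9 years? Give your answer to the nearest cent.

Periodic rate = 7%/52 = 0.00134615; periods = 52·9 = 468.
A = 7,000·(1 + 0.07/52)^468 ≈ 7,000·1.8768152824 ≈ 13,137.7070.

£13,137.71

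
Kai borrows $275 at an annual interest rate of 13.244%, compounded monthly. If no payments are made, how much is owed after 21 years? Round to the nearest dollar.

Periodic rate = 13.244%/12 = 0.0110367; periods = 12·21 = 252.
A = 275·(1 + 0.13244/12)^252 ≈ 275·15.89499357 ≈ 4,371.1232.

$4,371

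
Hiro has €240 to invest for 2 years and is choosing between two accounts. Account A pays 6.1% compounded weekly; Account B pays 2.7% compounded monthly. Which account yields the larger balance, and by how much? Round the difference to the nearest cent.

Account A growth factor: (1 + 0.061/52)^104 ≈ 1.12967333; balance ≈ 271.1216.
Account B growth factor: (1 + 0.00225)^24 ≈ 1.05542058; balance ≈ 253.3009.
Account A is larger by 17.8207.

Account A, by €17.82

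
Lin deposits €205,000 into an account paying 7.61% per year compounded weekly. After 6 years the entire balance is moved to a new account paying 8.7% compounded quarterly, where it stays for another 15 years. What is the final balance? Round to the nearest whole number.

€1,176,485

After 6 years at 7.61%: 205,000 × 1.578170425185 ≈ 323,524.9372.
Then 15 years at 8.7%: 323,524.9372 × 3.636459733704 ≈ 1,176,485.4068.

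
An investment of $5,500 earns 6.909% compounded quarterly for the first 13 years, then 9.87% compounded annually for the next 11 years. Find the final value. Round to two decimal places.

$37,737.48

Phase 1: 5,500·(1 + 0.0172725)^52 ≈ 13,399.9296.
Phase 2: 13,399.9296·(1 + 0.0987)^11 ≈ 37,737.4791.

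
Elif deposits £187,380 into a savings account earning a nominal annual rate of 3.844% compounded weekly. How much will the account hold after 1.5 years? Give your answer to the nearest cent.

Growth factor = (1 + 0.03844/52)^78 ≈ 1.05933218822.
A ≈ 187,380 × 1.05933218822 ≈ 198,497.6654.

£198,497.67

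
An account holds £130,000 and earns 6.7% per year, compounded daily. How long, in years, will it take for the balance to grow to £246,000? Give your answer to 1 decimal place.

(1 + 0.000183562)^(365t) = 246,000/130,000 = 1.8923.
365t·ln(1 + 0.000183562) = ln(1.8923); 365t = 0.6378/0.000183545 ≈ 3474.8851.
t ≈ 9.5202 years.

9.5 years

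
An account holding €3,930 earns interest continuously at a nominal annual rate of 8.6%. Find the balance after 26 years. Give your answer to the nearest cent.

A = P·e^(rt) = 3,930·e^(0.086·26) = 3,930·e^2.236.
e^2.236 ≈ 9.3558330088, so A ≈ 36,768.4237.

€36,768.42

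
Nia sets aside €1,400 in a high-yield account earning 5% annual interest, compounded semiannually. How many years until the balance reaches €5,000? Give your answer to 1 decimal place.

25.8 years

(1 + 0.025)^(2t) = 5,000/1,400 = 3.5714.
2t·ln(1 + 0.025) = ln(3.5714); 2t = 1.273/0.0246926 ≈ 51.5525.
t ≈ 25.7762 years.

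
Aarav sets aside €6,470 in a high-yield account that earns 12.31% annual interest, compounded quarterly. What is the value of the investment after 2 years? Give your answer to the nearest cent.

Growth factor = (1 + 0.030775)^8 ≈ 1.274415411.
A ≈ 6,470 × 1.274415411 ≈ 8,245.4677.

€8,245.47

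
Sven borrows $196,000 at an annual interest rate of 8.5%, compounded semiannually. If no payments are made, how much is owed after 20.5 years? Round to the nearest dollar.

$1,079,878

Periodic rate = 8.5%/2 = 0.0425; periods = 2·20.5 = 41.
A = 196,000·(1 + 0.0425)^41 ≈ 196,000·5.509581471661 ≈ 1,079,877.9684.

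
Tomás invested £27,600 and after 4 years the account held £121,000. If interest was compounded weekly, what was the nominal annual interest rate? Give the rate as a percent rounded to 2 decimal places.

37.08%

(1 + r/52)^208 = 121,000/27,600 = 4.38406.
1 + r/52 = 4.38406^(1/208) ≈ 1.007131, so r/52 ≈ 0.00713095.
r ≈ 52·0.00713095 = 37.08096%.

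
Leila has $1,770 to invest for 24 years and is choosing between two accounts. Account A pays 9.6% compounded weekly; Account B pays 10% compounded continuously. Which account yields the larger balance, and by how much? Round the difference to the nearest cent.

Account B, by $1,823.57

A: (1 + 0.096/52)^1248 ≈ 9.9929100318, so 1,770 × 9.9929100318 ≈ 17,687.4508.
B: e^(0.1·24) = e^2.4 ≈ 11.023176381, so 1,770 × 11.023176381 ≈ 19,511.0222.
Difference ≈ 1,823.5714 in favor of B.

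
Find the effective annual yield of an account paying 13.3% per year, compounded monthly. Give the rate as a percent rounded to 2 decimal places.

EAR = (1 + 13.3%/12)^12 − 1 = (1 + 0.0110833)^12 − 1.
(1 + 0.0110833)^12 ≈ 1.141415, so EAR ≈ 14.14146%.

14.14%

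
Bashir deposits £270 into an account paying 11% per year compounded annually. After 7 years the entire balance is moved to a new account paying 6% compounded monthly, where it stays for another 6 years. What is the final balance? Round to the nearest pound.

After 7 years at 11%: 270 × 2.07616015 ≈ 560.5632.
Then 6 years at 6%: 560.5632 × 1.43204428 ≈ 802.7514.

£803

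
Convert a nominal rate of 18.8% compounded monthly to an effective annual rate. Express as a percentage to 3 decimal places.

20.508%

EAR = (1 + 18.8%/12)^12 − 1 = (1 + 0.0156667)^12 − 1.
(1 + 0.0156667)^12 ≈ 1.205076, so EAR ≈ 20.50759%.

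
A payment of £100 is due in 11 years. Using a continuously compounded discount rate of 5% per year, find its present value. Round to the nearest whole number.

P = A·e^(−rt) = 100·e^(−0.55).
e^(−0.55) ≈ 0.57694981, so P ≈ 57.6950.

£58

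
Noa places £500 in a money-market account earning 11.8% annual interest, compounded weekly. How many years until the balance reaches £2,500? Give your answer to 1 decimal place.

13.7 years

We need (1 + 0.00226923)^(52t) = 5, so 52t = ln 5 / ln 1.002269 ≈ 710.0482.
t ≈ 710.0482/52 = 13.6548 years.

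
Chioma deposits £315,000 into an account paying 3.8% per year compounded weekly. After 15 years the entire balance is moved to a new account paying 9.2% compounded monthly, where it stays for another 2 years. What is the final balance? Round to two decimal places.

£668,918.83

After 15 years at 3.8%: 315,000 × 1.76789899344 ≈ 556,888.1829.
Then 2 years at 9.2%: 556,888.1829 × 1.20117260571 ≈ 668,918.8298.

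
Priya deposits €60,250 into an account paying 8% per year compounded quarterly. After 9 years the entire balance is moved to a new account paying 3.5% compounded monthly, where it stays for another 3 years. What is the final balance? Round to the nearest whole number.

€136,489

Phase 1: 60,250·(1 + 0.02)^36 ≈ 122,903.2125.
Phase 2: 122,903.2125·(1 + 0.035/12)^36 ≈ 136,489.0412.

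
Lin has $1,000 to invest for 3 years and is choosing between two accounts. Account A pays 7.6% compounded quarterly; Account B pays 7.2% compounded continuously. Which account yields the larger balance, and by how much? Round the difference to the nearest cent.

Account A, by $12.30

A: (1 + 0.019)^12 ≈ 1.253401494, so 1,000 × 1.253401494 ≈ 1,253.4015.
B: e^(0.072·3) = e^0.216 ≈ 1.241102379, so 1,000 × 1.241102379 ≈ 1,241.1024.
Difference ≈ 12.2991 in favor of A.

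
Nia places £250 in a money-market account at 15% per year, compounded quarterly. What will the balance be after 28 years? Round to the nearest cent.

Growth factor = (1 + 0.0375)^112 ≈ 61.754385285.
A ≈ 250 × 61.754385285 ≈ 15,438.5963.

£15,438.60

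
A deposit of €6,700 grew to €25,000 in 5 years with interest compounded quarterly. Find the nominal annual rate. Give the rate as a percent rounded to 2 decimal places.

The 20-period growth factor is 25,000/6,700 = 3.73134.
r/4 = 3.73134^(1/20) − 1 ≈ 0.0680541, so r ≈ 4·0.0680541 = 27.22165%.

27.22%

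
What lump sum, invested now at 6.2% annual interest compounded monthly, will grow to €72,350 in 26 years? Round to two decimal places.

€14,493.00

Periodic rate = 6.2%/12 = 0.00516667; 312 periods.
P = 72,350/(1 + 0.062/12)^312 ≈ 72,350/4.9920665142 ≈ 14,492.9960.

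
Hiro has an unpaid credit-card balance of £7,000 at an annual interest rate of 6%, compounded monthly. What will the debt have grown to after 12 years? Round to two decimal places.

£14,355.26

Growth factor = (1 + 0.005)^144 ≈ 2.0507508156.
A ≈ 7,000 × 2.0507508156 ≈ 14,355.2557.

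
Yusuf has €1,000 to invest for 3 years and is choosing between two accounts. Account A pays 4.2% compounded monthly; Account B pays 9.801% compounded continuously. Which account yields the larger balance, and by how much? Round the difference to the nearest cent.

Account B, by €207.79

A: (1 + 0.0035)^36 ≈ 1.134032669, so 1,000 × 1.134032669 ≈ 1,134.0327.
B: e^(0.09801·3) = e^0.29403 ≈ 1.341824158, so 1,000 × 1.341824158 ≈ 1,341.8242.
Difference ≈ 207.7915 in favor of B.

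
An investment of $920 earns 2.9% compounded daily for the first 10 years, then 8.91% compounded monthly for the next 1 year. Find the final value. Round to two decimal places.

$1,343.63

Phase 1: 920·(1 + 0.029/365)^3650 ≈ 1,229.4991.
Phase 2: 1,229.4991·(1 + 0.007425)^12 ≈ 1,343.6338.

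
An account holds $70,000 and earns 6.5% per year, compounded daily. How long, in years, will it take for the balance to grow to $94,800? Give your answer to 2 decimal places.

4.67 years

We need (1 + 0.000178082)^(365t) = 1.3543, so 365t = ln 1.3543 / ln 1.000178 ≈ 1703.1527.
t ≈ 1703.1527/365 = 4.6662 years.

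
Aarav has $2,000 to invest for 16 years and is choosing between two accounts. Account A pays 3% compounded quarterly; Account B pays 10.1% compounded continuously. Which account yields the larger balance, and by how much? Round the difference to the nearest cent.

Account B, by $6,839.47

A: (1 + 0.0075)^64 ≈ 1.613182522, so 2,000 × 1.613182522 ≈ 3,226.3650.
B: e^(0.101·16) = e^1.616 ≈ 5.0329183262, so 2,000 × 5.0329183262 ≈ 10,065.8367.
Difference ≈ 6,839.4716 in favor of B.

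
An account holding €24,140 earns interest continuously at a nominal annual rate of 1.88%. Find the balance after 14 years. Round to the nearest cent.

A = P·e^(rt) = 24,140·e^(0.0188·14) = 24,140·e^0.2632.
e^0.2632 ≈ 1.3010869103, so A ≈ 31,408.2380.

€31,408.24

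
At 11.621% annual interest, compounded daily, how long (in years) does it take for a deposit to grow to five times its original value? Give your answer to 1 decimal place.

(1 + 0.000318384)^(365t) = 5.
365t = ln 5 / ln(1 + 0.000318384) ≈ 1.6094/0.000318333 ≈ 5055.8330.
t ≈ 13.8516.

13.9 years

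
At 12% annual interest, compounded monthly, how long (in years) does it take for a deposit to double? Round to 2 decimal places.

5.81 years

(1 + 0.01)^(12t) = 2.
12t = ln 2 / ln(1 + 0.01) ≈ 0.69315/0.00995033 ≈ 69.6607.
t ≈ 5.8051.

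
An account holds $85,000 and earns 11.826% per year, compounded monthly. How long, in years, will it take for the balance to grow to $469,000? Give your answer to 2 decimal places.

We need (1 + 0.009855)^(12t) = 5.5176, so 12t = ln 5.5176 / ln 1.009855 ≈ 174.1607.
t ≈ 174.1607/12 = 14.5134 years.

14.51 years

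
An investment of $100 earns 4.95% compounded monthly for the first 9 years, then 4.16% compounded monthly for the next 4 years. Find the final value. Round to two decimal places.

$184.17

Phase 1: 100·(1 + 0.004125)^108 ≈ 155.9841.
Phase 2: 155.9841·(1 + 0.0416/12)^48 ≈ 184.1713.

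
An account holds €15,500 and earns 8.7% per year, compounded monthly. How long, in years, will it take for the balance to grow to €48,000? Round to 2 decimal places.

We need (1 + 0.00725)^(12t) = 3.0968, so 12t = ln 3.0968 / ln 1.00725 ≈ 156.4764.
t ≈ 156.4764/12 = 13.0397 years.

13.04 years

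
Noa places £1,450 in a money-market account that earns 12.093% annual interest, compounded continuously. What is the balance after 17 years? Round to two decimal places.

£11,329.09

A = P·e^(rt) = 1,450·e^(0.12093·17) = 1,450·e^2.05581.
e^2.05581 ≈ 7.813163973, so A ≈ 11,329.0878.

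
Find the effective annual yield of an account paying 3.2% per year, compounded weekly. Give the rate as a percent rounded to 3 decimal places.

EAR = (1 + 3.2%/52)^52 − 1 = (1 + 0.000615385)^52 − 1.
(1 + 0.000615385)^52 ≈ 1.032507, so EAR ≈ 3.25073%.

3.251%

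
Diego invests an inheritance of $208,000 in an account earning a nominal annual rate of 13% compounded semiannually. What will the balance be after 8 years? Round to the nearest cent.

$569,714.22

Growth factor = (1 + 0.065)^16 ≈ 2.73901067199.
A ≈ 208,000 × 2.73901067199 ≈ 569,714.2198.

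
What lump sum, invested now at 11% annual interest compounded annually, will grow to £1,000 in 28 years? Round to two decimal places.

Growth factor = (1 + 0.11)^28 ≈ 18.5799014.
P = 1,000/18.5799014 ≈ 53.8216.

£53.82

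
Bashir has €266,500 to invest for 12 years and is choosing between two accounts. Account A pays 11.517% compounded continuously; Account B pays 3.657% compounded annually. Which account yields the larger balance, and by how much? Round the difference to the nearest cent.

Account A growth factor: e^(0.11517·12) = e^1.38204 ≈ 3.983018703417; balance ≈ 1,061,474.4845.
Account B growth factor: (1 + 0.03657)^12 ≈ 1.53880513213; balance ≈ 410,091.5677.
Account A is larger by 651,382.9167.

Account A, by €651,382.92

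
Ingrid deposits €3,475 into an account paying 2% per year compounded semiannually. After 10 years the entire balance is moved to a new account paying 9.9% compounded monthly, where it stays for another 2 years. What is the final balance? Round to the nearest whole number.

€5,164

Phase 1: 3,475·(1 + 0.01)^20 ≈ 4,240.1604.
Phase 2: 4,240.1604·(1 + 0.00825)^24 ≈ 5,164.3994.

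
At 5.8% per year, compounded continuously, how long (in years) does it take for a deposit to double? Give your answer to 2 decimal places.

11.95 years

e^(0.058t) = 2, so 0.058t = ln 2 ≈ 0.69315.
t ≈ 0.69315/0.058 ≈ 11.9508.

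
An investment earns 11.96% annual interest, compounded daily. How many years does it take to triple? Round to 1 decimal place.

9.2 years

(1 + 0.000327671)^(365t) = 3.
365t = ln 3 / ln(1 + 0.000327671) ≈ 1.0986/0.000327618 ≈ 3353.3376.
t ≈ 9.1872.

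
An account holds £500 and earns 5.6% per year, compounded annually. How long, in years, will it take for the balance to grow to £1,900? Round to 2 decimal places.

(1 + 0.056)^t = 1,900/500 = 3.8.
t·ln(1 + 0.056) = ln(3.8); t = 1.335/0.0544882 ≈ 24.5007.

24.50 years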